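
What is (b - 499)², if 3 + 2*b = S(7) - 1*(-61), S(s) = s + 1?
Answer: 217156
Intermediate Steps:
S(s) = 1 + s
b = 33 (b = -3/2 + ((1 + 7) - 1*(-61))/2 = -3/2 + (8 + 61)/2 = -3/2 + (½)*69 = -3/2 + 69/2 = 33)
(b - 499)² = (33 - 499)² = (-466)² = 217156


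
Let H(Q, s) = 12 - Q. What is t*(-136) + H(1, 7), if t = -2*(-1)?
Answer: -261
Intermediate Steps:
t = 2
t*(-136) + H(1, 7) = 2*(-136) + (12 - 1*1) = -272 + (12 - 1) = -272 + 11 = -261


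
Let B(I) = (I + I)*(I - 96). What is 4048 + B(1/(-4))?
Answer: 32769/8 ≈ 4096.1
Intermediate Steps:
B(I) = 2*I*(-96 + I) (B(I) = (2*I)*(-96 + I) = 2*I*(-96 + I))
4048 + B(1/(-4)) = 4048 + 2*(-96 + 1/(-4))/(-4) = 4048 + 2*(-¼)*(-96 - ¼) = 4048 + 2*(-¼)*(-385/4) = 4048 + 385/8 = 32769/8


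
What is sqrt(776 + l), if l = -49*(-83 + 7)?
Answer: 30*sqrt(5) ≈ 67.082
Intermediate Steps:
l = 3724 (l = -49*(-76) = 3724)
sqrt(776 + l) = sqrt(776 + 3724) = sqrt(4500) = 30*sqrt(5)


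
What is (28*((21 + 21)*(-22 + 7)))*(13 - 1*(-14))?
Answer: -476280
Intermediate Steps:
(28*((21 + 21)*(-22 + 7)))*(13 - 1*(-14)) = (28*(42*(-15)))*(13 + 14) = (28*(-630))*27 = -17640*27 = -476280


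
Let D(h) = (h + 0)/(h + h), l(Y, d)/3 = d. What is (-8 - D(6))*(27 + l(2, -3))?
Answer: -153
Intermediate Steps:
l(Y, d) = 3*d
D(h) = ½ (D(h) = h/((2*h)) = h*(1/(2*h)) = ½)
(-8 - D(6))*(27 + l(2, -3)) = (-8 - 1*½)*(27 + 3*(-3)) = (-8 - ½)*(27 - 9) = -17/2*18 = -153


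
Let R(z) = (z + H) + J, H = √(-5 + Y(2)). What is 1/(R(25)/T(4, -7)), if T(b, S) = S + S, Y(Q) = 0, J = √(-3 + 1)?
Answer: 14*I/(√2 + √5 - 25*I) ≈ -0.54831 + 0.08006*I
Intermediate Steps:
J = I*√2 (J = √(-2) = I*√2 ≈ 1.4142*I)
H = I*√5 (H = √(-5 + 0) = √(-5) = I*√5 ≈ 2.2361*I)
T(b, S) = 2*S
R(z) = z + I*√2 + I*√5 (R(z) = (z + I*√5) + I*√2 = z + I*√2 + I*√5)
1/(R(25)/T(4, -7)) = 1/((25 + I*√2 + I*√5)/((2*(-7)))) = 1/((25 + I*√2 + I*√5)/(-14)) = 1/((25 + I*√2 + I*√5)*(-1/14)) = 1/(-25/14 - I*√2/14 - I*√5/14)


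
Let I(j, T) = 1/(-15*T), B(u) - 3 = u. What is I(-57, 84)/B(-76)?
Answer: 1/91980 ≈ 1.0872e-5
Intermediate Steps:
B(u) = 3 + u
I(j, T) = -1/(15*T)
I(-57, 84)/B(-76) = (-1/15/84)/(3 - 76) = -1/15*1/84/(-73) = -1/1260*(-1/73) = 1/91980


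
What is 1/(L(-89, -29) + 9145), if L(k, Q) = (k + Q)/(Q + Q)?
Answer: 29/265264 ≈ 0.00010933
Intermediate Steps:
L(k, Q) = (Q + k)/(2*Q) (L(k, Q) = (Q + k)/((2*Q)) = (Q + k)*(1/(2*Q)) = (Q + k)/(2*Q))
1/(L(-89, -29) + 9145) = 1/((½)*(-29 - 89)/(-29) + 9145) = 1/((½)*(-1/29)*(-118) + 9145) = 1/(59/29 + 9145) = 1/(265264/29) = 29/265264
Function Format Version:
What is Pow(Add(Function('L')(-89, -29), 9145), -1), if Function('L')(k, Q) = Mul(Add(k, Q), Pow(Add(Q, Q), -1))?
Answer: Rational(29, 265264) ≈ 0.00010933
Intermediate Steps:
Function('L')(k, Q) = Mul(Rational(1, 2), Pow(Q, -1), Add(Q, k)) (Function('L')(k, Q) = Mul(Add(Q, k), Pow(Mul(2, Q), -1)) = Mul(Add(Q, k), Mul(Rational(1, 2), Pow(Q, -1))) = Mul(Rational(1, 2), Pow(Q, -1), Add(Q, k)))
Pow(Add(Function('L')(-89, -29), 9145), -1) = Pow(Add(Mul(Rational(1, 2), Pow(-29, -1), Add(-29, -89)), 9145), -1) = Pow(Add(Mul(Rational(1, 2), Rational(-1, 29), -118), 9145), -1) = Pow(Add(Rational(59, 29), 9145), -1) = Pow(Rational(265264, 29), -1) = Rational(29, 265264)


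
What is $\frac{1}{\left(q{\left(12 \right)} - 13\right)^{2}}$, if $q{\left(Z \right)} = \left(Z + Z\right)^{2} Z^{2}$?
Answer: $\frac{1}{6877550761} \approx 1.454 \cdot 10^{-10}$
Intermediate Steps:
$q{\left(Z \right)} = 4 Z^{4}$ ($q{\left(Z \right)} = \left(2 Z\right)^{2} Z^{2} = 4 Z^{2} Z^{2} = 4 Z^{4}$)
$\frac{1}{\left(q{\left(12 \right)} - 13\right)^{2}} = \frac{1}{\left(4 \cdot 12^{4} - 13\right)^{2}} = \frac{1}{\left(4 \cdot 20736 - 13\right)^{2}} = \frac{1}{\left(82944 - 13\right)^{2}} = \frac{1}{82931^{2}} = \frac{1}{6877550761}$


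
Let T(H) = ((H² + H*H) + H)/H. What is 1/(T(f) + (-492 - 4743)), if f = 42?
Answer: -1/5150 ≈ -0.00019417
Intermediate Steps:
T(H) = (H + 2*H²)/H (T(H) = ((H² + H²) + H)/H = (2*H² + H)/H = (H + 2*H²)/H)
1/(T(f) + (-492 - 4743)) = 1/((1 + 2*42) + (-492 - 4743)) = 1/((1 + 84) - 5235) = 1/(85 - 5235) = 1/(-5150) = -1/5150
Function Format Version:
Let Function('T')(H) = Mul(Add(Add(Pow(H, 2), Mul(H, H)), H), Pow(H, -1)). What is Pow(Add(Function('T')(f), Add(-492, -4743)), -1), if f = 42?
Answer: Rational(-1, 5150) ≈ -0.00019417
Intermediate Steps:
Function('T')(H) = Mul(Pow(H, -1), Add(H, Mul(2, Pow(H, 2)))) (Function('T')(H) = Mul(Add(Add(Pow(H, 2), Pow(H, 2)), H), Pow(H, -1)) = Mul(Add(Mul(2, Pow(H, 2)), H), Pow(H, -1)) = Mul(Add(H, Mul(2, Pow(H, 2))), Pow(H, -1)) = Mul(Pow(H, -1), Add(H, Mul(2, Pow(H, 2)))))
Pow(Add(Function('T')(f), Add(-492, -4743)), -1) = Pow(Add(Add(1, Mul(2, 42)), Add(-492, -4743)), -1) = Pow(Add(Add(1, 84), -5235), -1) = Pow(Add(85, -5235), -1) = Pow(-5150, -1) = Rational(-1, 5150)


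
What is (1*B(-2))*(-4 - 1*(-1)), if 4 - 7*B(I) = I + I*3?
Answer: -36/7 ≈ -5.1429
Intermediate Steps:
B(I) = 4/7 - 4*I/7 (B(I) = 4/7 - (I + I*3)/7 = 4/7 - (I + 3*I)/7 = 4/7 - 4*I/7)
(1*B(-2))*(-4 - 1*(-1)) = (1*(4/7 - 4/7*(-2)))*(-4 - 1*(-1)) = (1*(4/7 + 8/7))*(-4 + 1) = (1*(12/7))*(-3) = (12/7)*(-3) = -36/7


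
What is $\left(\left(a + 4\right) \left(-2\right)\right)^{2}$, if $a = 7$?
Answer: $484$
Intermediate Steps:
$\left(\left(a + 4\right) \left(-2\right)\right)^{2} = \left(\left(7 + 4\right) \left(-2\right)\right)^{2} = \left(11 \left(-2\right)\right)^{2} = \left(-22\right)^{2} = 484$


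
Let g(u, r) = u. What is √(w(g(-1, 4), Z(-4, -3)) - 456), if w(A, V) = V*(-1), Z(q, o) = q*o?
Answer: 6*I*√13 ≈ 21.633*I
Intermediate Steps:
Z(q, o) = o*q
w(A, V) = -V
√(w(g(-1, 4), Z(-4, -3)) - 456) = √(-(-3)*(-4) - 456) = √(-1*12 - 456) = √(-12 - 456) = √(-468) = 6*I*√13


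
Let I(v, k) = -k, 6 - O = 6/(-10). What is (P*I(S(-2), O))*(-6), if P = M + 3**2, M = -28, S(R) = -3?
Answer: -3762/5 ≈ -752.40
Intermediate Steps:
O = 33/5 (O = 6 - 6/(-10) = 6 - 6*(-1)/10 = 6 - 1*(-3/5) = 6 + 3/5 = 33/5 ≈ 6.6000)
P = -19 (P = -28 + 3**2 = -28 + 9 = -19)
(P*I(S(-2), O))*(-6) = -(-19)*33/5*(-6) = -19*(-33/5)*(-6) = (627/5)*(-6) = -3762/5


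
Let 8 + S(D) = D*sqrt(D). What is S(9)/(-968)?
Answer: -19/968 ≈ -0.019628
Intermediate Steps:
S(D) = -8 + D**(3/2) (S(D) = -8 + D*sqrt(D) = -8 + D**(3/2))
S(9)/(-968) = (-8 + 9**(3/2))/(-968) = (-8 + 27)*(-1/968) = 19*(-1/968) = -19/968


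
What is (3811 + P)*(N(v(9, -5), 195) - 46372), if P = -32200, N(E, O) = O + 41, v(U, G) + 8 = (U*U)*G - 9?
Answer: 1309754904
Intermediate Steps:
v(U, G) = -17 + G*U² (v(U, G) = -8 + ((U*U)*G - 9) = -8 + (U²*G - 9) = -8 + (G*U² - 9) = -8 + (-9 + G*U²) = -17 + G*U²)
N(E, O) = 41 + O
(3811 + P)*(N(v(9, -5), 195) - 46372) = (3811 - 32200)*((41 + 195) - 46372) = -28389*(236 - 46372) = -28389*(-46136) = 1309754904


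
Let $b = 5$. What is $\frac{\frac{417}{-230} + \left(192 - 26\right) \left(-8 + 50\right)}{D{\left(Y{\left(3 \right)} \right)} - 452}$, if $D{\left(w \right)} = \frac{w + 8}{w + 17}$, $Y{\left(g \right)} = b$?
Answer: $- \frac{17634573}{1142065} \approx -15.441$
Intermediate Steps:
$Y{\left(g \right)} = 5$
$D{\left(w \right)} = \frac{8 + w}{17 + w}$
$\frac{\frac{417}{-230} + \left(192 - 26\right) \left(-8 + 50\right)}{D{\left(Y{\left(3 \right)} \right)} - 452} = \frac{\frac{417}{-230} + \left(192 - 26\right) \left(-8 + 50\right)}{\frac{8 + 5}{17 + 5} - 452} = \frac{417 \left(- \frac{1}{230}\right) + 166 \cdot 42}{\frac{1}{22} \cdot 13 - 452} = \frac{- \frac{417}{230} + 6972}{\frac{1}{22} \cdot 13 - 452} = \frac{1603143}{230 \left(\frac{13}{22} - 452\right)} = \frac{1603143}{230 \left(- \frac{9931}{22}\right)} = \frac{1603143}{230} \left(- \frac{22}{9931}\right) = - \frac{17634573}{1142065}$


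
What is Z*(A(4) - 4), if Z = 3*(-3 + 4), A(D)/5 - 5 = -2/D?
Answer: 111/2 ≈ 55.500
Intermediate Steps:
A(D) = 25 - 10/D (A(D) = 25 + 5*(-2/D) = 25 - 10/D)
Z = 3 (Z = 3*1 = 3)
Z*(A(4) - 4) = 3*((25 - 10/4) - 4) = 3*((25 - 10*¼) - 4) = 3*((25 - 5/2) - 4) = 3*(45/2 - 4) = 3*(37/2) = 111/2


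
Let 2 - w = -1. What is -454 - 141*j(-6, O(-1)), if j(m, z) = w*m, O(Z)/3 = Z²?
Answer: 2084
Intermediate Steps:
w = 3 (w = 2 - 1*(-1) = 2 + 1 = 3)
O(Z) = 3*Z²
j(m, z) = 3*m
-454 - 141*j(-6, O(-1)) = -454 - 423*(-6) = -454 - 141*(-18) = -454 + 2538 = 2084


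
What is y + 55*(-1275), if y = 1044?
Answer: -69081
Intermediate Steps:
y + 55*(-1275) = 1044 + 55*(-1275) = 1044 - 70125 = -69081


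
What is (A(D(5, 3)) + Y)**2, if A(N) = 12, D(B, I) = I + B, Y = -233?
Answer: 48841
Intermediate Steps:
D(B, I) = B + I
(A(D(5, 3)) + Y)**2 = (12 - 233)**2 = (-221)**2 = 48841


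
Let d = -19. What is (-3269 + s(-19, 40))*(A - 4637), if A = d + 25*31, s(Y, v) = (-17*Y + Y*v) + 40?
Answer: 14227746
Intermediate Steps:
s(Y, v) = 40 - 17*Y + Y*v
A = 756 (A = -19 + 25*31 = -19 + 775 = 756)
(-3269 + s(-19, 40))*(A - 4637) = (-3269 + (40 - 17*(-19) - 19*40))*(756 - 4637) = (-3269 + (40 + 323 - 760))*(-3881) = (-3269 - 397)*(-3881) = -3666*(-3881) = 14227746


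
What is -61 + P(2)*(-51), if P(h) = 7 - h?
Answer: -316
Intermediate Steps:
-61 + P(2)*(-51) = -61 + (7 - 1*2)*(-51) = -61 + (7 - 2)*(-51) = -61 + 5*(-51) = -61 - 255 = -316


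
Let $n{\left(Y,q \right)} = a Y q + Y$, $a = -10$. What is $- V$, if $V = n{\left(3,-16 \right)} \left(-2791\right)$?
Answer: $1348053$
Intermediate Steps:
$n{\left(Y,q \right)} = Y - 10 Y q$ ($n{\left(Y,q \right)} = - 10 Y q + Y = Y - 10 Y q$)
$V = -1348053$ ($V = 3 \left(1 - -160\right) \left(-2791\right) = 3 \left(1 + 160\right) \left(-2791\right) = 3 \cdot 161 \left(-2791\right) = 483 \left(-2791\right) = -1348053$)
$- V = \left(-1\right) \left(-1348053\right) = 1348053$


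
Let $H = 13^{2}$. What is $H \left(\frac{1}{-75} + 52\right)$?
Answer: $\frac{658931}{75} \approx 8785.8$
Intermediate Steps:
$H = 169$
$H \left(\frac{1}{-75} + 52\right) = 169 \left(\frac{1}{-75} + 52\right) = 169 \left(- \frac{1}{75} + 52\right) = 169 \cdot \frac{3899}{75} = \frac{658931}{75}$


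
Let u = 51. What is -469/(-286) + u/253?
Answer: 12113/6578 ≈ 1.8414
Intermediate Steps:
-469/(-286) + u/253 = -469/(-286) + 51/253 = -469*(-1/286) + 51*(1/253) = 469/286 + 51/253 = 12113/6578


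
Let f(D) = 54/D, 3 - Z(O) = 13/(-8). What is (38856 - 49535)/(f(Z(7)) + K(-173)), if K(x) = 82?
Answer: -395123/3466 ≈ -114.00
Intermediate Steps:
Z(O) = 37/8 (Z(O) = 3 - 13/(-8) = 3 - 13*(-1)/8 = 3 - 1*(-13/8) = 3 + 13/8 = 37/8)
(38856 - 49535)/(f(Z(7)) + K(-173)) = (38856 - 49535)/(54/(37/8) + 82) = -10679/(54*(8/37) + 82) = -10679/(432/37 + 82) = -10679/3466/37 = -10679*37/3466 = -395123/3466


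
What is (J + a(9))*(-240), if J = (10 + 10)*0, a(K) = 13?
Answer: -3120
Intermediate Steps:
J = 0 (J = 20*0 = 0)
(J + a(9))*(-240) = (0 + 13)*(-240) = 13*(-240) = -3120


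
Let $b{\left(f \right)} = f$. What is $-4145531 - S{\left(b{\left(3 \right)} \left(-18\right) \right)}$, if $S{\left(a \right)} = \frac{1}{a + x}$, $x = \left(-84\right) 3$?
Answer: $- \frac{1268532485}{306} \approx -4.1455 \cdot 10^{6}$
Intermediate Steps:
$x = -252$
$S{\left(a \right)} = \frac{1}{-252 + a}$ ($S{\left(a \right)} = \frac{1}{a - 252} = \frac{1}{-252 + a}$)
$-4145531 - S{\left(b{\left(3 \right)} \left(-18\right) \right)} = -4145531 - \frac{1}{-252 + 3 \left(-18\right)} = -4145531 - \frac{1}{-252 - 54} = -4145531 - \frac{1}{-306} = -4145531 - - \frac{1}{306} = -4145531 + \frac{1}{306} = - \frac{1268532485}{306}$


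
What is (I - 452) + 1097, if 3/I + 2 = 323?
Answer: 69016/107 ≈ 645.01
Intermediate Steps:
I = 1/107 (I = 3/(-2 + 323) = 3/321 = 3*(1/321) = 1/107 ≈ 0.0093458)
(I - 452) + 1097 = (1/107 - 452) + 1097 = -48363/107 + 1097 = 69016/107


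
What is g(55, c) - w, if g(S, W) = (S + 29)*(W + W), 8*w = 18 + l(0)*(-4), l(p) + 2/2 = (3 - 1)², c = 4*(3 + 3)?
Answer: 16125/4 ≈ 4031.3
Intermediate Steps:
c = 24 (c = 4*6 = 24)
l(p) = 3 (l(p) = -1 + (3 - 1)² = -1 + 2² = -1 + 4 = 3)
w = ¾ (w = (18 + 3*(-4))/8 = (18 - 12)/8 = (⅛)*6 = ¾ ≈ 0.75000)
g(S, W) = 2*W*(29 + S) (g(S, W) = (29 + S)*(2*W) = 2*W*(29 + S))
g(55, c) - w = 2*24*(29 + 55) - 1*¾ = 2*24*84 - ¾ = 4032 - ¾ = 16125/4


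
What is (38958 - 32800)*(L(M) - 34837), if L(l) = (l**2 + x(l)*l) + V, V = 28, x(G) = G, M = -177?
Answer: 171494142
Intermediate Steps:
L(l) = 28 + 2*l**2 (L(l) = (l**2 + l*l) + 28 = (l**2 + l**2) + 28 = 2*l**2 + 28 = 28 + 2*l**2)
(38958 - 32800)*(L(M) - 34837) = (38958 - 32800)*((28 + 2*(-177)**2) - 34837) = 6158*((28 + 2*31329) - 34837) = 6158*((28 + 62658) - 34837) = 6158*(62686 - 34837) = 6158*27849 = 171494142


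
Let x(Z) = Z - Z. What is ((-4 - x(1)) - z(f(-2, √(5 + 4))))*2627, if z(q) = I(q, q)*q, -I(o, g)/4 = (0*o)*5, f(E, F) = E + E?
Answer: -10508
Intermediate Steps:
x(Z) = 0
f(E, F) = 2*E
I(o, g) = 0 (I(o, g) = -4*0*o*5 = -0*5 = -4*0 = 0)
z(q) = 0 (z(q) = 0*q = 0)
((-4 - x(1)) - z(f(-2, √(5 + 4))))*2627 = ((-4 - 1*0) - 1*0)*2627 = ((-4 + 0) + 0)*2627 = (-4 + 0)*2627 = -4*2627 = -10508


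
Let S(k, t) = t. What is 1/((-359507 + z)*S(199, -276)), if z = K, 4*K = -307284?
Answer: 1/120426528 ≈ 8.3038e-9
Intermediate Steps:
K = -76821 (K = (1/4)*(-307284) = -76821)
z = -76821
1/((-359507 + z)*S(199, -276)) = 1/(-359507 - 76821*(-276)) = -1/276/(-436328) = -1/436328*(-1/276) = 1/120426528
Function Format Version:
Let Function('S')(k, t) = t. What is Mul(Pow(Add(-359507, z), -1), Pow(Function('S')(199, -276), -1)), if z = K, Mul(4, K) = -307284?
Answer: Rational(1, 120426528) ≈ 8.3038e-9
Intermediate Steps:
K = -76821 (K = Mul(Rational(1, 4), -307284) = -76821)
z = -76821
Mul(Pow(Add(-359507, z), -1), Pow(Function('S')(199, -276), -1)) = Mul(Pow(Add(-359507, -76821), -1), Pow(-276, -1)) = Mul(Pow(-436328, -1), Rational(-1, 276)) = Mul(Rational(-1, 436328), Rational(-1, 276)) = Rational(1, 120426528)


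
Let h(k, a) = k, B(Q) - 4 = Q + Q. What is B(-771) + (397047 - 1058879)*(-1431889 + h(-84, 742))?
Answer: 947725552998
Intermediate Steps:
B(Q) = 4 + 2*Q (B(Q) = 4 + (Q + Q) = 4 + 2*Q)
B(-771) + (397047 - 1058879)*(-1431889 + h(-84, 742)) = (4 + 2*(-771)) + (397047 - 1058879)*(-1431889 - 84) = (4 - 1542) - 661832*(-1431973) = -1538 + 947725554536 = 947725552998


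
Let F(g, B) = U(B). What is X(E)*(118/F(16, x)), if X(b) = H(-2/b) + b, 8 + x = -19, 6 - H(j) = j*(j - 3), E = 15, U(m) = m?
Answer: -546458/6075 ≈ -89.952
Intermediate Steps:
H(j) = 6 - j*(-3 + j) (H(j) = 6 - j*(j - 3) = 6 - j*(-3 + j))
x = -27 (x = -8 - 19 = -27)
F(g, B) = B
X(b) = 6 + b - 6/b - 4/b² (X(b) = (6 - (-2/b)² + 3*(-2/b)) + b = (6 - 4/b² - 6/b) + b = (6 - 6/b - 4/b²) + b = 6 + b - 6/b - 4/b²)
X(E)*(118/F(16, x)) = (6 + 15 - 6/15 - 4/15²)*(118/(-27)) = (6 + 15 - 6*1/15 - 4*1/225)*(118*(-1/27)) = (6 + 15 - ⅖ - 4/225)*(-118/27) = (4631/225)*(-118/27) = -546458/6075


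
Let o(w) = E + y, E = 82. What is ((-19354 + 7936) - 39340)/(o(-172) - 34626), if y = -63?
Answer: 50758/34607 ≈ 1.4667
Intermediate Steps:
o(w) = 19 (o(w) = 82 - 63 = 19)
((-19354 + 7936) - 39340)/(o(-172) - 34626) = ((-19354 + 7936) - 39340)/(19 - 34626) = (-11418 - 39340)/(-34607) = -50758*(-1/34607) = 50758/34607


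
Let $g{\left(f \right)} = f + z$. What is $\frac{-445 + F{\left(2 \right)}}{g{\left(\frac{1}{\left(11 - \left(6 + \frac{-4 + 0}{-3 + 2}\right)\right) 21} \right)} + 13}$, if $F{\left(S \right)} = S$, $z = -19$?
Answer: $\frac{9303}{125} \approx 74.424$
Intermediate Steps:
$g{\left(f \right)} = -19 + f$ ($g{\left(f \right)} = f - 19 = -19 + f$)
$\frac{-445 + F{\left(2 \right)}}{g{\left(\frac{1}{\left(11 - \left(6 + \frac{-4 + 0}{-3 + 2}\right)\right) 21} \right)} + 13} = \frac{-445 + 2}{\left(-19 + \frac{1}{\left(11 - \left(6 + \frac{-4 + 0}{-3 + 2}\right)\right) 21}\right) + 13} = - \frac{443}{\left(-19 + \frac{1}{11 - \left(6 - \frac{4}{-1}\right)} \frac{1}{21}\right) + 13} = - \frac{443}{\left(-19 + \frac{1}{11 - \left(6 - -4\right)} \frac{1}{21}\right) + 13} = - \frac{443}{\left(-19 + \frac{1}{11 - 10} \cdot \frac{1}{21}\right) + 13} = - \frac{443}{\left(-19 + 1^{-1} \cdot \frac{1}{21}\right) + 13} = - \frac{443}{\left(-19 + 1 \cdot \frac{1}{21}\right) + 13} = - \frac{443}{\left(-19 + \frac{1}{21}\right) + 13} = - \frac{443}{- \frac{398}{21} + 13} = - \frac{443}{- \frac{125}{21}} = \left(-443\right) \left(- \frac{21}{125}\right) = \frac{9303}{125}$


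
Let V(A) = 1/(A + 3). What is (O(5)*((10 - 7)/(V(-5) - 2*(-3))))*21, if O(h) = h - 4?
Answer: 126/11 ≈ 11.455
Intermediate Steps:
O(h) = -4 + h
V(A) = 1/(3 + A)
(O(5)*((10 - 7)/(V(-5) - 2*(-3))))*21 = ((-4 + 5)*((10 - 7)/(1/(3 - 5) - 2*(-3))))*21 = (1*(3/(1/(-2) + 6)))*21 = (1*(3/(-½ + 6)))*21 = (1*(3/(11/2)))*21 = (1*(3*(2/11)))*21 = (1*(6/11))*21 = (6/11)*21 = 126/11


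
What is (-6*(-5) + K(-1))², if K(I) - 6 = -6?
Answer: 900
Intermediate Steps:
K(I) = 0 (K(I) = 6 - 6 = 0)
(-6*(-5) + K(-1))² = (-6*(-5) + 0)² = (30 + 0)² = 30² = 900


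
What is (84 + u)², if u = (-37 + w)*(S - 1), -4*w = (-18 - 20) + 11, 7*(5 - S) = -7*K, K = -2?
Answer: 2209/4 ≈ 552.25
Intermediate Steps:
S = 3 (S = 5 - (-1)*(-2) = 5 - ⅐*14 = 5 - 2 = 3)
w = 27/4 (w = -((-18 - 20) + 11)/4 = -(-38 + 11)/4 = -¼*(-27) = 27/4 ≈ 6.7500)
u = -121/2 (u = (-37 + 27/4)*(3 - 1) = -121/4*2 = -121/2 ≈ -60.500)
(84 + u)² = (84 - 121/2)² = (47/2)² = 2209/4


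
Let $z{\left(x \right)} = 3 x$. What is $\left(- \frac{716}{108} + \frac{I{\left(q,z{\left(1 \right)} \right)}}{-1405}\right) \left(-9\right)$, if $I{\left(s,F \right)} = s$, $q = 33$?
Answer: $\frac{252386}{4215} \approx 59.878$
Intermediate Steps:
$\left(- \frac{716}{108} + \frac{I{\left(q,z{\left(1 \right)} \right)}}{-1405}\right) \left(-9\right) = \left(- \frac{716}{108} + \frac{33}{-1405}\right) \left(-9\right) = \left(\left(-716\right) \frac{1}{108} + 33 \left(- \frac{1}{1405}\right)\right) \left(-9\right) = \left(- \frac{179}{27} - \frac{33}{1405}\right) \left(-9\right) = \left(- \frac{252386}{37935}\right) \left(-9\right) = \frac{252386}{4215}$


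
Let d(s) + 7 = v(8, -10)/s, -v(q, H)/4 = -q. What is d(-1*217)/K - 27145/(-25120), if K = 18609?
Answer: 7305113471/6762560224 ≈ 1.0802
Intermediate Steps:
v(q, H) = 4*q (v(q, H) = -(-4)*q = 4*q)
d(s) = -7 + 32/s (d(s) = -7 + (4*8)/s = -7 + 32/s)
d(-1*217)/K - 27145/(-25120) = (-7 + 32/((-1*217)))/18609 - 27145/(-25120) = (-7 + 32/(-217))*(1/18609) - 27145*(-1/25120) = (-7 + 32*(-1/217))*(1/18609) + 5429/5024 = (-7 - 32/217)*(1/18609) + 5429/5024 = -1551/217*1/18609 + 5429/5024 = -517/1346051 + 5429/5024 = 7305113471/6762560224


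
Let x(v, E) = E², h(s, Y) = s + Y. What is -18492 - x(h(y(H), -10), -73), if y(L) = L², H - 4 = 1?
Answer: -23821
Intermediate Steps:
H = 5 (H = 4 + 1 = 5)
h(s, Y) = Y + s
-18492 - x(h(y(H), -10), -73) = -18492 - 1*(-73)² = -18492 - 1*5329 = -18492 - 5329 = -23821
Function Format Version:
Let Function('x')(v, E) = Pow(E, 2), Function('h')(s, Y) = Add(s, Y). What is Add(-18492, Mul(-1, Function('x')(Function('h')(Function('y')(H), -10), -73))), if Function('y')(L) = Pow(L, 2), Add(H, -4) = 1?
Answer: -23821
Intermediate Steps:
H = 5 (H = Add(4, 1) = 5)
Function('h')(s, Y) = Add(Y, s)
Add(-18492, Mul(-1, Function('x')(Function('h')(Function('y')(H), -10), -73))) = Add(-18492, Mul(-1, Pow(-73, 2))) = Add(-18492, Mul(-1, 5329)) = Add(-18492, -5329) = -23821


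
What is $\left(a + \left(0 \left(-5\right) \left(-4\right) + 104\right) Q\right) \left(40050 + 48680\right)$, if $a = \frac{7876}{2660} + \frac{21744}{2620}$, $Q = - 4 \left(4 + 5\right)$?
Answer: $- \frac{303715909222}{917} \approx -3.3121 \cdot 10^{8}$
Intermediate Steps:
$Q = -36$ ($Q = \left(-4\right) 9 = -36$)
$a = \frac{980927}{87115}$ ($a = 7876 \cdot \frac{1}{2660} + 21744 \cdot \frac{1}{2620} = \frac{1969}{665} + \frac{5436}{655} = \frac{980927}{87115} \approx 11.26$)
$\left(a + \left(0 \left(-5\right) \left(-4\right) + 104\right) Q\right) \left(40050 + 48680\right) = \left(\frac{980927}{87115} + \left(0 \left(-5\right) \left(-4\right) + 104\right) \left(-36\right)\right) \left(40050 + 48680\right) = \left(\frac{980927}{87115} + \left(0 \left(-4\right) + 104\right) \left(-36\right)\right) 88730 = \left(\frac{980927}{87115} + \left(0 + 104\right) \left(-36\right)\right) 88730 = \left(\frac{980927}{87115} + 104 \left(-36\right)\right) 88730 = \left(\frac{980927}{87115} - 3744\right) 88730 = \left(- \frac{325177633}{87115}\right) 88730 = - \frac{303715909222}{917}$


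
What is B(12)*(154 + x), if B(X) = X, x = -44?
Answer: 1320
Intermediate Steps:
B(12)*(154 + x) = 12*(154 - 44) = 12*110 = 1320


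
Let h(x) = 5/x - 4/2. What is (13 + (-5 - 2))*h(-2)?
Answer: -27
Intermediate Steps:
h(x) = -2 + 5/x (h(x) = 5/x - 4*½ = 5/x - 2 = -2 + 5/x)
(13 + (-5 - 2))*h(-2) = (13 + (-5 - 2))*(-2 + 5/(-2)) = (13 - 7)*(-2 + 5*(-½)) = 6*(-2 - 5/2) = 6*(-9/2) = -27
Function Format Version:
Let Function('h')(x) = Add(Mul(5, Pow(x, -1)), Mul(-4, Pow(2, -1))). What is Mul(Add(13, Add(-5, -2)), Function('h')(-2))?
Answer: -27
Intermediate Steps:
Function('h')(x) = Add(-2, Mul(5, Pow(x, -1))) (Function('h')(x) = Add(Mul(5, Pow(x, -1)), Mul(-4, Rational(1, 2))) = Add(Mul(5, Pow(x, -1)), -2) = Add(-2, Mul(5, Pow(x, -1))))
Mul(Add(13, Add(-5, -2)), Function('h')(-2)) = Mul(Add(13, Add(-5, -2)), Add(-2, Mul(5, Pow(-2, -1)))) = Mul(Add(13, -7), Add(-2, Mul(5, Rational(-1, 2)))) = Mul(6, Add(-2, Rational(-5, 2))) = Mul(6, Rational(-9, 2)) = -27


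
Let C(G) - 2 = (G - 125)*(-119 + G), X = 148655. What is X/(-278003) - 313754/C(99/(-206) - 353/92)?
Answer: -8045187221789237327/398140475271238579 ≈ -20.207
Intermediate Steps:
C(G) = 2 + (-125 + G)*(-119 + G) (C(G) = 2 + (G - 125)*(-119 + G) = 2 + (-125 + G)*(-119 + G))
X/(-278003) - 313754/C(99/(-206) - 353/92) = 148655/(-278003) - 313754/(14877 + (99/(-206) - 353/92)**2 - 244*(99/(-206) - 353/92)) = 148655*(-1/278003) - 313754/(14877 + (99*(-1/206) - 353*1/92)**2 - 244*(99*(-1/206) - 353*1/92)) = -148655/278003 - 313754/(14877 + (-99/206 - 353/92)**2 - 244*(-99/206 - 353/92)) = -148655/278003 - 313754/(14877 + (-40913/9476)**2 - 244*(-40913/9476)) = -148655/278003 - 313754/(14877 + 1673873569/89794576 + 2495693/2369) = -148655/278003 - 313754/1432144528193/89794576 = -148655/278003 - 313754*89794576/1432144528193 = -148655/278003 - 28173407398304/1432144528193 = -8045187221789237327/398140475271238579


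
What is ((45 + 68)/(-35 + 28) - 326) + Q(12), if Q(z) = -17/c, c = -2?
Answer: -4671/14 ≈ -333.64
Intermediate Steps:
Q(z) = 17/2 (Q(z) = -17/(-2) = -17*(-1/2) = 17/2)
((45 + 68)/(-35 + 28) - 326) + Q(12) = ((45 + 68)/(-35 + 28) - 326) + 17/2 = (113/(-7) - 326) + 17/2 = (113*(-1/7) - 326) + 17/2 = (-113/7 - 326) + 17/2 = -2395/7 + 17/2 = -4671/14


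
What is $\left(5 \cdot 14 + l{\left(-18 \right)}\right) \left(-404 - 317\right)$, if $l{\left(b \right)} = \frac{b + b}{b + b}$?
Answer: $-51191$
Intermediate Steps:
$l{\left(b \right)} = 1$ ($l{\left(b \right)} = \frac{2 b}{2 b} = 2 b \frac{1}{2 b} = 1$)
$\left(5 \cdot 14 + l{\left(-18 \right)}\right) \left(-404 - 317\right) = \left(5 \cdot 14 + 1\right) \left(-404 - 317\right) = \left(70 + 1\right) \left(-721\right) = 71 \left(-721\right) = -51191$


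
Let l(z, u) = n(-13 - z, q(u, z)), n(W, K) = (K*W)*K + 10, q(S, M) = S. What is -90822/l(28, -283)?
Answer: 90822/3283639 ≈ 0.027659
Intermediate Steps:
n(W, K) = 10 + W*K**2 (n(W, K) = W*K**2 + 10 = 10 + W*K**2)
l(z, u) = 10 + u**2*(-13 - z) (l(z, u) = 10 + (-13 - z)*u**2 = 10 + u**2*(-13 - z))
-90822/l(28, -283) = -90822/(10 - 1*(-283)**2*(13 + 28)) = -90822/(10 - 1*80089*41) = -90822/(10 - 3283649) = -90822/(-3283639) = -90822*(-1/3283639) = 90822/3283639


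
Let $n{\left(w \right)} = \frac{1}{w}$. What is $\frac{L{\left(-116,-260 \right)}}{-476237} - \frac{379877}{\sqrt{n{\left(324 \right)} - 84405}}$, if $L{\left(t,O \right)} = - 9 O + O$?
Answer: $- \frac{2080}{476237} + \frac{6837786 i \sqrt{27347219}}{27347219} \approx -0.0043676 + 1307.6 i$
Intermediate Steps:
$L{\left(t,O \right)} = - 8 O$
$\frac{L{\left(-116,-260 \right)}}{-476237} - \frac{379877}{\sqrt{n{\left(324 \right)} - 84405}} = \frac{\left(-8\right) \left(-260\right)}{-476237} - \frac{379877}{\sqrt{\frac{1}{324} - 84405}} = 2080 \left(- \frac{1}{476237}\right) - \frac{379877}{\sqrt{\frac{1}{324} - 84405}} = - \frac{2080}{476237} - \frac{379877}{\sqrt{- \frac{27347219}{324}}} = - \frac{2080}{476237} - \frac{379877}{\frac{1}{18} i \sqrt{27347219}} = - \frac{2080}{476237} - 379877 \left(- \frac{18 i \sqrt{27347219}}{27347219}\right) = - \frac{2080}{476237} + \frac{6837786 i \sqrt{27347219}}{27347219}$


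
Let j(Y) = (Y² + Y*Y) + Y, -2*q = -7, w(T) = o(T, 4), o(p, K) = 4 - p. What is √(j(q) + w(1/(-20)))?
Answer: √3205/10 ≈ 5.6613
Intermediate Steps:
w(T) = 4 - T
q = 7/2 (q = -½*(-7) = 7/2 ≈ 3.5000)
j(Y) = Y + 2*Y² (j(Y) = (Y² + Y²) + Y = 2*Y² + Y = Y + 2*Y²)
√(j(q) + w(1/(-20))) = √(7*(1 + 2*(7/2))/2 + (4 - 1/(-20))) = √(7*(1 + 7)/2 + (4 - 1*(-1/20))) = √((7/2)*8 + (4 + 1/20)) = √(28 + 81/20) = √(641/20) = √3205/10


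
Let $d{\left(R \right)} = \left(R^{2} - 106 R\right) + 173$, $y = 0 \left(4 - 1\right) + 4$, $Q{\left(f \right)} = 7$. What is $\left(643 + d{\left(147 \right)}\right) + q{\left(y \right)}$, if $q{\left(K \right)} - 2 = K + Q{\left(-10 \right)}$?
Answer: $6856$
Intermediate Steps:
$y = 4$ ($y = 0 \left(4 - 1\right) + 4 = 0 \cdot 3 + 4 = 0 + 4 = 4$)
$q{\left(K \right)} = 9 + K$ ($q{\left(K \right)} = 2 + \left(K + 7\right) = 2 + \left(7 + K\right) = 9 + K$)
$d{\left(R \right)} = 173 + R^{2} - 106 R$
$\left(643 + d{\left(147 \right)}\right) + q{\left(y \right)} = \left(643 + \left(173 + 147^{2} - 15582\right)\right) + \left(9 + 4\right) = \left(643 + \left(173 + 21609 - 15582\right)\right) + 13 = \left(643 + 6200\right) + 13 = 6843 + 13 = 6856$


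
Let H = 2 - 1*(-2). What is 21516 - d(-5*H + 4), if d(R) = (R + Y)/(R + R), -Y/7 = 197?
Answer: 687117/32 ≈ 21472.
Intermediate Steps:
H = 4 (H = 2 + 2 = 4)
Y = -1379 (Y = -7*197 = -1379)
d(R) = (-1379 + R)/(2*R) (d(R) = (R - 1379)/(R + R) = (-1379 + R)/((2*R)) = (-1379 + R)*(1/(2*R)) = (-1379 + R)/(2*R))
21516 - d(-5*H + 4) = 21516 - (-1379 + (-5*4 + 4))/(2*(-5*4 + 4)) = 21516 - (-1379 + (-20 + 4))/(2*(-20 + 4)) = 21516 - (-1379 - 16)/(2*(-16)) = 21516 - (-1)*(-1395)/(2*16) = 21516 - 1*1395/32 = 21516 - 1395/32 = 687117/32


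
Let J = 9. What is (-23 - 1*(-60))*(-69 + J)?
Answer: -2220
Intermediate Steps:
(-23 - 1*(-60))*(-69 + J) = (-23 - 1*(-60))*(-69 + 9) = (-23 + 60)*(-60) = 37*(-60) = -2220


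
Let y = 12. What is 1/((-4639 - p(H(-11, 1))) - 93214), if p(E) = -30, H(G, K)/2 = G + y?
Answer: -1/97823 ≈ -1.0223e-5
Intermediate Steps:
H(G, K) = 24 + 2*G (H(G, K) = 2*(G + 12) = 2*(12 + G) = 24 + 2*G)
1/((-4639 - p(H(-11, 1))) - 93214) = 1/((-4639 - 1*(-30)) - 93214) = 1/((-4639 + 30) - 93214) = 1/(-4609 - 93214) = 1/(-97823) = -1/97823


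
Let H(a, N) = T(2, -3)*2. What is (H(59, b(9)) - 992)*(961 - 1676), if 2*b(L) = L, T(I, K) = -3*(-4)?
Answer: 692120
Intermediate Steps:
T(I, K) = 12
b(L) = L/2
H(a, N) = 24 (H(a, N) = 12*2 = 24)
(H(59, b(9)) - 992)*(961 - 1676) = (24 - 992)*(961 - 1676) = -968*(-715) = 692120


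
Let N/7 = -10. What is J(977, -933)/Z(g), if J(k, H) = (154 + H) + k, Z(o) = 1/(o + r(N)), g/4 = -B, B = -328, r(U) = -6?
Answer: 258588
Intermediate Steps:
N = -70 (N = 7*(-10) = -70)
g = 1312 (g = 4*(-1*(-328)) = 4*328 = 1312)
Z(o) = 1/(-6 + o) (Z(o) = 1/(o - 6) = 1/(-6 + o))
J(k, H) = 154 + H + k
J(977, -933)/Z(g) = (154 - 933 + 977)/(1/(-6 + 1312)) = 198/(1/1306) = 198*1306 = 258588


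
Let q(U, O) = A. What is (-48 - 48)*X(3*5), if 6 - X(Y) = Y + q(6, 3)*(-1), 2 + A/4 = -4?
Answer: 3168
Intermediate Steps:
A = -24 (A = -8 + 4*(-4) = -8 - 16 = -24)
q(U, O) = -24
X(Y) = -18 - Y (X(Y) = 6 - (Y - 24*(-1)) = 6 - (Y + 24) = 6 - (24 + Y) = 6 + (-24 - Y) = -18 - Y)
(-48 - 48)*X(3*5) = (-48 - 48)*(-18 - 3*5) = -96*(-18 - 1*15) = -96*(-18 - 15) = -96*(-33) = 3168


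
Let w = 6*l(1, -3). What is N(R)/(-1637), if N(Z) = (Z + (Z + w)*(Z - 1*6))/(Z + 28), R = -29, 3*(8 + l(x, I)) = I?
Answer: 2876/1637 ≈ 1.7569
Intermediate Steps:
l(x, I) = -8 + I/3
w = -54 (w = 6*(-8 + (⅓)*(-3)) = 6*(-8 - 1) = 6*(-9) = -54)
N(Z) = (Z + (-54 + Z)*(-6 + Z))/(28 + Z) (N(Z) = (Z + (Z - 54)*(Z - 1*6))/(Z + 28) = (Z + (-54 + Z)*(Z - 6))/(28 + Z) = (Z + (-54 + Z)*(-6 + Z))/(28 + Z))
N(R)/(-1637) = ((324 + (-29)² - 59*(-29))/(28 - 29))/(-1637) = ((324 + 841 + 1711)/(-1))*(-1/1637) = -1*2876*(-1/1637) = -2876*(-1/1637) = 2876/1637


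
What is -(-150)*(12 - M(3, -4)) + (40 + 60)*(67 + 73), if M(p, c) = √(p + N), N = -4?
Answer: 15800 - 150*I ≈ 15800.0 - 150.0*I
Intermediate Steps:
M(p, c) = √(-4 + p) (M(p, c) = √(p - 4) = √(-4 + p))
-(-150)*(12 - M(3, -4)) + (40 + 60)*(67 + 73) = -(-150)*(12 - √(-4 + 3)) + (40 + 60)*(67 + 73) = -(-150)*(12 - √(-1)) + 100*140 = -(-150)*(12 - I) + 14000 = -75*(-24 + 2*I) + 14000 = (1800 - 150*I) + 14000 = 15800 - 150*I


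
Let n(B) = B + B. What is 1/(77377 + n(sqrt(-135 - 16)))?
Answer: 77377/5987200733 - 2*I*sqrt(151)/5987200733 ≈ 1.2924e-5 - 4.1048e-9*I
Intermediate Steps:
n(B) = 2*B
1/(77377 + n(sqrt(-135 - 16))) = 1/(77377 + 2*sqrt(-135 - 16)) = 1/(77377 + 2*sqrt(-151)) = 1/(77377 + 2*(I*sqrt(151))) = 1/(77377 + 2*I*sqrt(151))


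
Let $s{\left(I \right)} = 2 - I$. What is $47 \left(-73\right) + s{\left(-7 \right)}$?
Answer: $-3422$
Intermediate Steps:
$47 \left(-73\right) + s{\left(-7 \right)} = 47 \left(-73\right) + \left(2 - -7\right) = -3431 + \left(2 + 7\right) = -3431 + 9 = -3422$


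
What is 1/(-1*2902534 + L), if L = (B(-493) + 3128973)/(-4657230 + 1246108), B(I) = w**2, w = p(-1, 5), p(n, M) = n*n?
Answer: -1705561/4950450356061 ≈ -3.4453e-7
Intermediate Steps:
p(n, M) = n**2
w = 1 (w = (-1)**2 = 1)
B(I) = 1 (B(I) = 1**2 = 1)
L = -1564487/1705561 (L = (1 + 3128973)/(-4657230 + 1246108) = 3128974/(-3411122) = 3128974*(-1/3411122) = -1564487/1705561 ≈ -0.91729)
1/(-1*2902534 + L) = 1/(-1*2902534 - 1564487/1705561) = 1/(-2902534 - 1564487/1705561) = 1/(-4950450356061/1705561) = -1705561/4950450356061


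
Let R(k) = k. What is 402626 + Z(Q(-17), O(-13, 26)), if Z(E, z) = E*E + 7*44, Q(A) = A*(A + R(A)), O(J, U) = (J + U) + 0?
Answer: 737018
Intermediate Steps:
O(J, U) = J + U
Q(A) = 2*A**2 (Q(A) = A*(A + A) = A*(2*A) = 2*A**2)
Z(E, z) = 308 + E**2 (Z(E, z) = E**2 + 308 = 308 + E**2)
402626 + Z(Q(-17), O(-13, 26)) = 402626 + (308 + (2*(-17)**2)**2) = 402626 + (308 + (2*289)**2) = 402626 + (308 + 578**2) = 402626 + (308 + 334084) = 402626 + 334392 = 737018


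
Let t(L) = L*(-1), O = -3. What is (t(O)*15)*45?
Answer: 2025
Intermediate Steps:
t(L) = -L
(t(O)*15)*45 = (-1*(-3)*15)*45 = (3*15)*45 = 45*45 = 2025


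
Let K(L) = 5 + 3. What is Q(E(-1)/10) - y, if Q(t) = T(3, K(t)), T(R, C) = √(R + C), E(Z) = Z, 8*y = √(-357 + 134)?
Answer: √11 - I*√223/8 ≈ 3.3166 - 1.8666*I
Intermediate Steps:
y = I*√223/8 (y = √(-357 + 134)/8 = √(-223)/8 = (I*√223)/8 = I*√223/8 ≈ 1.8666*I)
K(L) = 8
T(R, C) = √(C + R)
Q(t) = √11 (Q(t) = √(8 + 3) = √11)
Q(E(-1)/10) - y = √11 - I*√223/8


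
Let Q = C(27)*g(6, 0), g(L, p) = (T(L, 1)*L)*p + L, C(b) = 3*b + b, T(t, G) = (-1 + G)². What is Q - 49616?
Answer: -48968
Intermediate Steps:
C(b) = 4*b
g(L, p) = L (g(L, p) = ((-1 + 1)²*L)*p + L = (0²*L)*p + L = (0*L)*p + L = 0*p + L = 0 + L = L)
Q = 648 (Q = (4*27)*6 = 108*6 = 648)
Q - 49616 = 648 - 49616 = -48968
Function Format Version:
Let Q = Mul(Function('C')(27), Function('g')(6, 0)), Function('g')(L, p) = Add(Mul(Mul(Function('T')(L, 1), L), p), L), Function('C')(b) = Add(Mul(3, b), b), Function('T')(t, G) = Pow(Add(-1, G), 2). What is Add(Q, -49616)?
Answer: -48968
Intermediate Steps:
Function('C')(b) = Mul(4, b)
Function('g')(L, p) = L (Function('g')(L, p) = Add(Mul(Mul(Pow(Add(-1, 1), 2), L), p), L) = Add(Mul(Mul(Pow(0, 2), L), p), L) = Add(Mul(Mul(0, L), p), L) = Add(Mul(0, p), L) = Add(0, L) = L)
Q = 648 (Q = Mul(Mul(4, 27), 6) = Mul(108, 6) = 648)
Add(Q, -49616) = Add(648, -49616) = -48968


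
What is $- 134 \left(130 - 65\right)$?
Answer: $-8710$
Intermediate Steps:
$- 134 \left(130 - 65\right) = \left(-134\right) 65 = -8710$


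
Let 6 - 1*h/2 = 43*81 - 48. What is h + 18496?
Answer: 11638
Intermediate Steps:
h = -6858 (h = 12 - 2*(43*81 - 48) = 12 - 2*(3483 - 48) = 12 - 2*3435 = 12 - 6870 = -6858)
h + 18496 = -6858 + 18496 = 11638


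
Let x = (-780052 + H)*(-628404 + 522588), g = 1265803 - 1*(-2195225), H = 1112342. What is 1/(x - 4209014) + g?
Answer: 121709844933108311/35165807654 ≈ 3.4610e+6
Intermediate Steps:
g = 3461028 (g = 1265803 + 2195225 = 3461028)
x = -35161598640 (x = (-780052 + 1112342)*(-628404 + 522588) = 332290*(-105816) = -35161598640)
1/(x - 4209014) + g = 1/(-35161598640 - 4209014) + 3461028 = 1/(-35165807654) + 3461028 = -1/35165807654 + 3461028 = 121709844933108311/35165807654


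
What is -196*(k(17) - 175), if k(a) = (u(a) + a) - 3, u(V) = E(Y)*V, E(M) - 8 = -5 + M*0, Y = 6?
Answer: 21560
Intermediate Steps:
E(M) = 3 (E(M) = 8 + (-5 + M*0) = 8 + (-5 + 0) = 8 - 5 = 3)
u(V) = 3*V
k(a) = -3 + 4*a (k(a) = (3*a + a) - 3 = 4*a - 3 = -3 + 4*a)
-196*(k(17) - 175) = -196*((-3 + 4*17) - 175) = -196*((-3 + 68) - 175) = -196*(65 - 175) = -196*(-110) = 21560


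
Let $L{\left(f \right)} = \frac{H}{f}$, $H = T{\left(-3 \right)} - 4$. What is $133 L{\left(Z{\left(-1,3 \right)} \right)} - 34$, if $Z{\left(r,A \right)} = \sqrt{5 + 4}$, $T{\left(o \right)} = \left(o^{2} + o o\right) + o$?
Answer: $\frac{1361}{3} \approx 453.67$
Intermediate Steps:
$T{\left(o \right)} = o + 2 o^{2}$ ($T{\left(o \right)} = \left(o^{2} + o^{2}\right) + o = 2 o^{2} + o = o + 2 o^{2}$)
$Z{\left(r,A \right)} = 3$ ($Z{\left(r,A \right)} = \sqrt{9} = 3$)
$H = 11$ ($H = - 3 \left(1 + 2 \left(-3\right)\right) - 4 = - 3 \left(1 - 6\right) - 4 = \left(-3\right) \left(-5\right) - 4 = 15 - 4 = 11$)
$L{\left(f \right)} = \frac{11}{f}$
$133 L{\left(Z{\left(-1,3 \right)} \right)} - 34 = 133 \cdot \frac{11}{3} - 34 = \frac{1463}{3} - 34 = \frac{1361}{3}$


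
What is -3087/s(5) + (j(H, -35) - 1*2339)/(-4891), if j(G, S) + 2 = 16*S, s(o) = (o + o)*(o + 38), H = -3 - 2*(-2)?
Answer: -13851087/2103130 ≈ -6.5859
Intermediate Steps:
H = 1 (H = -3 + 4 = 1)
s(o) = 2*o*(38 + o) (s(o) = (2*o)*(38 + o) = 2*o*(38 + o))
j(G, S) = -2 + 16*S
-3087/s(5) + (j(H, -35) - 1*2339)/(-4891) = -3087*1/(10*(38 + 5)) + ((-2 + 16*(-35)) - 1*2339)/(-4891) = -3087/(2*5*43) + ((-2 - 560) - 2339)*(-1/4891) = -3087/430 + (-562 - 2339)*(-1/4891) = -3087*1/430 - 2901*(-1/4891) = -3087/430 + 2901/4891 = -13851087/2103130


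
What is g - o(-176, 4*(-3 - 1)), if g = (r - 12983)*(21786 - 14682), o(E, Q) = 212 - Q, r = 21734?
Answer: 62166876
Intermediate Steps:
g = 62167104 (g = (21734 - 12983)*(21786 - 14682) = 8751*7104 = 62167104)
g - o(-176, 4*(-3 - 1)) = 62167104 - (212 - 4*(-3 - 1)) = 62167104 - (212 - 4*(-4)) = 62167104 - (212 - 1*(-16)) = 62167104 - (212 + 16) = 62167104 - 1*228 = 62167104 - 228 = 62166876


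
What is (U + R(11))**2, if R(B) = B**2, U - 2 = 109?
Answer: 53824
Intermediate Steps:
U = 111 (U = 2 + 109 = 111)
(U + R(11))**2 = (111 + 11**2)**2 = (111 + 121)**2 = 232**2 = 53824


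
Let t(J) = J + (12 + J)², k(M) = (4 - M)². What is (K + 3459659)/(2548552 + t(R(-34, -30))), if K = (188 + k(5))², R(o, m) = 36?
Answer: 873845/637723 ≈ 1.3703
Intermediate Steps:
K = 35721 (K = (188 + (-4 + 5)²)² = (188 + 1²)² = (188 + 1)² = 189² = 35721)
(K + 3459659)/(2548552 + t(R(-34, -30))) = (35721 + 3459659)/(2548552 + (36 + (12 + 36)²)) = 3495380/(2548552 + (36 + 48²)) = 3495380/(2548552 + (36 + 2304)) = 3495380/(2548552 + 2340) = 3495380/2550892 = 3495380*(1/2550892) = 873845/637723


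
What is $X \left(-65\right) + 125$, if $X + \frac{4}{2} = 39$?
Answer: $-2280$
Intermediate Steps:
$X = 37$ ($X = -2 + 39 = 37$)
$X \left(-65\right) + 125 = 37 \left(-65\right) + 125 = -2405 + 125 = -2280$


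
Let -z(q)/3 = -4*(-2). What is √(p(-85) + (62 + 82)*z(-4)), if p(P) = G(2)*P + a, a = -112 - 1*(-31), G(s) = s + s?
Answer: I*√3877 ≈ 62.266*I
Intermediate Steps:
G(s) = 2*s
z(q) = -24 (z(q) = -(-12)*(-2) = -3*8 = -24)
a = -81 (a = -112 + 31 = -81)
p(P) = -81 + 4*P (p(P) = (2*2)*P - 81 = 4*P - 81 = -81 + 4*P)
√(p(-85) + (62 + 82)*z(-4)) = √((-81 + 4*(-85)) + (62 + 82)*(-24)) = √((-81 - 340) + 144*(-24)) = √(-421 - 3456) = √(-3877) = I*√3877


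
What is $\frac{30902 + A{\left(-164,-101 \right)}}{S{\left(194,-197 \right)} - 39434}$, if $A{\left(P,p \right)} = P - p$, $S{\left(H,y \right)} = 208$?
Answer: $- \frac{30839}{39226} \approx -0.78619$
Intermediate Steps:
$\frac{30902 + A{\left(-164,-101 \right)}}{S{\left(194,-197 \right)} - 39434} = \frac{30902 - 63}{208 - 39434} = \frac{30902 + \left(-164 + 101\right)}{-39226} = \left(30902 - 63\right) \left(- \frac{1}{39226}\right) = 30839 \left(- \frac{1}{39226}\right) = - \frac{30839}{39226}$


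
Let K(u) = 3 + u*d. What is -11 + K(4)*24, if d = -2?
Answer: -131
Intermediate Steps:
K(u) = 3 - 2*u (K(u) = 3 + u*(-2) = 3 - 2*u)
-11 + K(4)*24 = -11 + (3 - 2*4)*24 = -11 + (3 - 8)*24 = -11 - 5*24 = -11 - 120 = -131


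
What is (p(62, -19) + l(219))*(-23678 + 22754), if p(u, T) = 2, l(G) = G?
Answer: -204204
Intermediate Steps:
(p(62, -19) + l(219))*(-23678 + 22754) = (2 + 219)*(-23678 + 22754) = 221*(-924) = -204204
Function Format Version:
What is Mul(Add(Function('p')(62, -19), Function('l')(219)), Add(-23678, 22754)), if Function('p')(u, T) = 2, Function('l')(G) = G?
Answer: -204204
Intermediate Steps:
Mul(Add(Function('p')(62, -19), Function('l')(219)), Add(-23678, 22754)) = Mul(Add(2, 219), Add(-23678, 22754)) = Mul(221, -924) = -204204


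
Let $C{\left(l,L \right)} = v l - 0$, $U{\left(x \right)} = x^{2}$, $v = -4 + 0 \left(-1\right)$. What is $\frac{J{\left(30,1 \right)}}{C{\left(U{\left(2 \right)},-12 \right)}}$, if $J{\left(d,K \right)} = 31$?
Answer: $- \frac{31}{16} \approx -1.9375$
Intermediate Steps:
$v = -4$ ($v = -4 + 0 = -4$)
$C{\left(l,L \right)} = - 4 l$ ($C{\left(l,L \right)} = - 4 l - 0 = - 4 l + 0 = - 4 l$)
$\frac{J{\left(30,1 \right)}}{C{\left(U{\left(2 \right)},-12 \right)}} = \frac{31}{\left(-4\right) 2^{2}} = \frac{31}{\left(-4\right) 4} = \frac{31}{-16} = 31 \left(- \frac{1}{16}\right) = - \frac{31}{16}$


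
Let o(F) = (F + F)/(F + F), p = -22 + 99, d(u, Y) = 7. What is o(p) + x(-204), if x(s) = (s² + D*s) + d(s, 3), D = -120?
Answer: 66104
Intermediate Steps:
x(s) = 7 + s² - 120*s (x(s) = (s² - 120*s) + 7 = 7 + s² - 120*s)
p = 77
o(F) = 1 (o(F) = (2*F)/((2*F)) = (2*F)*(1/(2*F)) = 1)
o(p) + x(-204) = 1 + (7 + (-204)² - 120*(-204)) = 1 + (7 + 41616 + 24480) = 1 + 66103 = 66104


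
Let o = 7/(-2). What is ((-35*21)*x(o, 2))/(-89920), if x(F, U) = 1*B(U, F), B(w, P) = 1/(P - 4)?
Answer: -49/44960 ≈ -0.0010899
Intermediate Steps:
B(w, P) = 1/(-4 + P)
o = -7/2 (o = 7*(-½) = -7/2 ≈ -3.5000)
x(F, U) = 1/(-4 + F)
((-35*21)*x(o, 2))/(-89920) = ((-35*21)/(-4 - 7/2))/(-89920) = -735/(-15/2)*(-1/89920) = -735*(-2/15)*(-1/89920) = 98*(-1/89920) = -49/44960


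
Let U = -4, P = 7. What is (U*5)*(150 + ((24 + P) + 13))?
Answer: -3880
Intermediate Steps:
(U*5)*(150 + ((24 + P) + 13)) = (-4*5)*(150 + ((24 + 7) + 13)) = -20*(150 + (31 + 13)) = -20*(150 + 44) = -20*194 = -3880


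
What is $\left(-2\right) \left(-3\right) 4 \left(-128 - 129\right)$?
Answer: $-6168$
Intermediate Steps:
$\left(-2\right) \left(-3\right) 4 \left(-128 - 129\right) = 6 \cdot 4 \left(-257\right) = 24 \left(-257\right) = -6168$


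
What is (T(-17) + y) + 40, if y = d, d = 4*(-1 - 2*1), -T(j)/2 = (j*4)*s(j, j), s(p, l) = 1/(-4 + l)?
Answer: 452/21 ≈ 21.524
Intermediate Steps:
T(j) = -8*j/(-4 + j) (T(j) = -2*j*4/(-4 + j) = -2*4*j/(-4 + j) = -8*j/(-4 + j))
d = -12 (d = 4*(-1 - 2) = 4*(-3) = -12)
y = -12
(T(-17) + y) + 40 = (-8*(-17)/(-4 - 17) - 12) + 40 = (-8*(-17)/(-21) - 12) + 40 = (-8*(-17)*(-1/21) - 12) + 40 = (-136/21 - 12) + 40 = -388/21 + 40 = 452/21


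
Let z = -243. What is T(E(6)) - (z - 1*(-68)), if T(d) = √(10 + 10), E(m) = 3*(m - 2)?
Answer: 175 + 2*√5 ≈ 179.47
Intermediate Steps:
E(m) = -6 + 3*m (E(m) = 3*(-2 + m) = -6 + 3*m)
T(d) = 2*√5 (T(d) = √20 = 2*√5)
T(E(6)) - (z - 1*(-68)) = 2*√5 - (-243 - 1*(-68)) = 2*√5 - (-243 + 68) = 2*√5 - 1*(-175) = 2*√5 + 175 = 175 + 2*√5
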